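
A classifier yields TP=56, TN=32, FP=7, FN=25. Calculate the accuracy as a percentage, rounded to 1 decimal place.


Accuracy = (TP + TN) / (TP + TN + FP + FN) * 100
= (56 + 32) / (56 + 32 + 7 + 25)
= 88 / 120
= 0.7333
= 73.3%

73.3


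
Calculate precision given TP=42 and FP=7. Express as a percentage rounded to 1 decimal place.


Precision = TP / (TP + FP) * 100
= 42 / (42 + 7)
= 42 / 49
= 0.8571
= 85.7%

85.7


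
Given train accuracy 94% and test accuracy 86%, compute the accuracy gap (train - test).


Gap = train_accuracy - test_accuracy
= 94 - 86
= 8%
This moderate gap may indicate mild overfitting.

8


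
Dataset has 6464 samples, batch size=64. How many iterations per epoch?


Iterations per epoch = dataset_size / batch_size
= 6464 / 64
= 101

101


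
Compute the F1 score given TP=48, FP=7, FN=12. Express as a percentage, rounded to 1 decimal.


Precision = TP / (TP + FP) = 48 / 55 = 0.8727
Recall = TP / (TP + FN) = 48 / 60 = 0.8
F1 = 2 * P * R / (P + R)
= 2 * 0.8727 * 0.8 / (0.8727 + 0.8)
= 1.3964 / 1.6727
= 0.8348
As percentage: 83.5%

83.5


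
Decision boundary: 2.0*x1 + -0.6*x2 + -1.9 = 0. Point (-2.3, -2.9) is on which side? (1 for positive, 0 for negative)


Compute 2.0 * -2.3 + -0.6 * -2.9 + -1.9
= -4.6 + 1.74 + -1.9
= -4.76
Since -4.76 < 0, the point is on the negative side.

0


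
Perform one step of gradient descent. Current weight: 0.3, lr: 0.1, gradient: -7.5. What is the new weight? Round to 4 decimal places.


w_new = w_old - lr * gradient
= 0.3 - 0.1 * -7.5
= 0.3 - (-0.75)
= 1.0500

1.0500


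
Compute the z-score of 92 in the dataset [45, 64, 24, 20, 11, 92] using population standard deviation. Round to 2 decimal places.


Mean = (45 + 64 + 24 + 20 + 11 + 92) / 6 = 42.6667
Variance = sum((x_i - mean)^2) / n = 793.2222
Std = sqrt(793.2222) = 28.1642
Z = (x - mean) / std
= (92 - 42.6667) / 28.1642
= 49.3333 / 28.1642
= 1.75

1.75


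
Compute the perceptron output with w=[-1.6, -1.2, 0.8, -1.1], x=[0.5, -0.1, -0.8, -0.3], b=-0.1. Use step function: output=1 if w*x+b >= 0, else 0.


z = w . x + b
= -1.6*0.5 + -1.2*-0.1 + 0.8*-0.8 + -1.1*-0.3 + -0.1
= -0.8 + 0.12 + -0.64 + 0.33 + -0.1
= -0.99 + -0.1
= -1.09
Since z = -1.09 < 0, output = 0

0


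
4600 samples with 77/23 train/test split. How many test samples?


Train samples = 4600 * 77% = 3542
Test samples = 4600 - 3542
= 1058

1058


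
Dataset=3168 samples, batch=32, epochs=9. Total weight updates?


Iterations per epoch = 3168 / 32 = 99
Total updates = iterations_per_epoch * epochs
= 99 * 9
= 891

891


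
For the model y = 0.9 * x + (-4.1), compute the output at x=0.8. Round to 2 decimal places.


y = 0.9 * 0.8 + (-4.1)
= 0.72 + (-4.1)
= -3.38

-3.38


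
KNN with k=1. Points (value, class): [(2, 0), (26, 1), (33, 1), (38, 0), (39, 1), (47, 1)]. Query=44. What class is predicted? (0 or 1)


Distances from query 44:
Point 47 (class 1): distance = 3
K=1 nearest neighbors: classes = [1]
Votes for class 1: 1 / 1
Majority vote => class 1

1


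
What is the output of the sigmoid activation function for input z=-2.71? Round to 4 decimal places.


sigmoid(z) = 1 / (1 + exp(-z))
exp(-(-2.71)) = exp(2.71) = 15.0293
1 + 15.0293 = 16.0293
1 / 16.0293 = 0.0624

0.0624


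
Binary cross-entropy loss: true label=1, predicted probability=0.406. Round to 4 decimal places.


For y=1: Loss = -log(p)
= -log(0.406)
= -(-0.9014)
= 0.9014

0.9014


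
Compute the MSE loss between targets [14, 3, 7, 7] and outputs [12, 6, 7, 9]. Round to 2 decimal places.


Differences: [2, -3, 0, -2]
Squared errors: [4, 9, 0, 4]
Sum of squared errors = 17
MSE = 17 / 4 = 4.25

4.25


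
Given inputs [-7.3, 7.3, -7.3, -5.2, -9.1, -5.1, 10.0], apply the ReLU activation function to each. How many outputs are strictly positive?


ReLU(x) = max(0, x) for each element:
ReLU(-7.3) = 0
ReLU(7.3) = 7.3
ReLU(-7.3) = 0
ReLU(-5.2) = 0
ReLU(-9.1) = 0
ReLU(-5.1) = 0
ReLU(10.0) = 10.0
Active neurons (>0): 2

2


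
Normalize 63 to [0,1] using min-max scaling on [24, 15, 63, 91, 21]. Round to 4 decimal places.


Min = 15, Max = 91
Range = 91 - 15 = 76
Scaled = (x - min) / (max - min)
= (63 - 15) / 76
= 48 / 76
= 0.6316

0.6316


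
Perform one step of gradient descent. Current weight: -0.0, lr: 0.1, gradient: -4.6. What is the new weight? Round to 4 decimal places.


w_new = w_old - lr * gradient
= -0.0 - 0.1 * -4.6
= -0.0 - (-0.46)
= 0.4600

0.4600


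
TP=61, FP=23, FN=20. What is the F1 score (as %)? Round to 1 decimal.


Precision = TP / (TP + FP) = 61 / 84 = 0.7262
Recall = TP / (TP + FN) = 61 / 81 = 0.7531
F1 = 2 * P * R / (P + R)
= 2 * 0.7262 * 0.7531 / (0.7262 + 0.7531)
= 1.0938 / 1.4793
= 0.7394
As percentage: 73.9%

73.9


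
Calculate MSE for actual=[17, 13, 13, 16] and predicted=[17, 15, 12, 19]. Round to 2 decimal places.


Differences: [0, -2, 1, -3]
Squared errors: [0, 4, 1, 9]
Sum of squared errors = 14
MSE = 14 / 4 = 3.50

3.50


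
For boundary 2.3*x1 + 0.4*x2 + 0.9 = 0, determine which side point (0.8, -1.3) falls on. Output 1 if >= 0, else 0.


Compute 2.3 * 0.8 + 0.4 * -1.3 + 0.9
= 1.84 + -0.52 + 0.9
= 2.22
Since 2.22 >= 0, the point is on the positive side.

1


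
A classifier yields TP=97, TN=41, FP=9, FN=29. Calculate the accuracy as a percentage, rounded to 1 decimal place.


Accuracy = (TP + TN) / (TP + TN + FP + FN) * 100
= (97 + 41) / (97 + 41 + 9 + 29)
= 138 / 176
= 0.7841
= 78.4%

78.4


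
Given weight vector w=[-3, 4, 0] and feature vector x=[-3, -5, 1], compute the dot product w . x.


Element-wise products:
-3 * -3 = 9
4 * -5 = -20
0 * 1 = 0
Sum = 9 + -20 + 0
= -11

-11


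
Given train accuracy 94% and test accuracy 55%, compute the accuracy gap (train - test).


Gap = train_accuracy - test_accuracy
= 94 - 55
= 39%
This large gap strongly indicates overfitting.

39


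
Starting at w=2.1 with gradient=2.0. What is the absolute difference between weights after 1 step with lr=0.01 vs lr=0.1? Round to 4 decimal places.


With lr=0.01: w_new = 2.1 - 0.01 * 2.0 = 2.08
With lr=0.1: w_new = 2.1 - 0.1 * 2.0 = 1.9
Absolute difference = |2.08 - 1.9|
= 0.1800

0.1800


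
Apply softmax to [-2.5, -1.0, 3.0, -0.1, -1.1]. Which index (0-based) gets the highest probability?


Softmax is a monotonic transformation, so it preserves the argmax.
We need to find the index of the maximum logit.
Index 0: -2.5
Index 1: -1.0
Index 2: 3.0
Index 3: -0.1
Index 4: -1.1
Maximum logit = 3.0 at index 2

2


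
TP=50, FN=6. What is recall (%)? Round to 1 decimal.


Recall = TP / (TP + FN) * 100
= 50 / (50 + 6)
= 50 / 56
= 0.8929
= 89.3%

89.3


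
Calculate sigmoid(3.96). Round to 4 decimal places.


sigmoid(z) = 1 / (1 + exp(-z))
exp(-(3.96)) = exp(-3.96) = 0.0191
1 + 0.0191 = 1.0191
1 / 1.0191 = 0.9813

0.9813


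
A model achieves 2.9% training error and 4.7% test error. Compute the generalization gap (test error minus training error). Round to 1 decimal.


Generalization gap = test_error - train_error
= 4.7 - 2.9
= 1.8%
A small gap suggests good generalization.

1.8


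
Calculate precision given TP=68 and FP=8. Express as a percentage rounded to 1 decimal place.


Precision = TP / (TP + FP) * 100
= 68 / (68 + 8)
= 68 / 76
= 0.8947
= 89.5%

89.5


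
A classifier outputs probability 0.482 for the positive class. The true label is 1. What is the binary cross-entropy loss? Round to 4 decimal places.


For y=1: Loss = -log(p)
= -log(0.482)
= -(-0.7298)
= 0.7298

0.7298


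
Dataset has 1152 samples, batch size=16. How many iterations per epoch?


Iterations per epoch = dataset_size / batch_size
= 1152 / 16
= 72

72


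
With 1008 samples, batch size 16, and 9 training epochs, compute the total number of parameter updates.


Iterations per epoch = 1008 / 16 = 63
Total updates = iterations_per_epoch * epochs
= 63 * 9
= 567

567


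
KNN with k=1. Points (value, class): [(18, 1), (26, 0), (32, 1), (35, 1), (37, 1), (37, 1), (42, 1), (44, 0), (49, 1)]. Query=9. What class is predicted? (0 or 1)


Distances from query 9:
Point 18 (class 1): distance = 9
K=1 nearest neighbors: classes = [1]
Votes for class 1: 1 / 1
Majority vote => class 1

1


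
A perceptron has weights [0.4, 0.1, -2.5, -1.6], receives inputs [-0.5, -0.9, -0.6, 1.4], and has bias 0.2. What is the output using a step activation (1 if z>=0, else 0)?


z = w . x + b
= 0.4*-0.5 + 0.1*-0.9 + -2.5*-0.6 + -1.6*1.4 + 0.2
= -0.2 + -0.09 + 1.5 + -2.24 + 0.2
= -1.03 + 0.2
= -0.83
Since z = -0.83 < 0, output = 0

0


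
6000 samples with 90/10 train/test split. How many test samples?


Train samples = 6000 * 90% = 5400
Test samples = 6000 - 5400
= 600

600


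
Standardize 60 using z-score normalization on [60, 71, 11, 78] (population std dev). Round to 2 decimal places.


Mean = (60 + 71 + 11 + 78) / 4 = 55.0
Variance = sum((x_i - mean)^2) / n = 686.5
Std = sqrt(686.5) = 26.2011
Z = (x - mean) / std
= (60 - 55.0) / 26.2011
= 5.0 / 26.2011
= 0.19

0.19


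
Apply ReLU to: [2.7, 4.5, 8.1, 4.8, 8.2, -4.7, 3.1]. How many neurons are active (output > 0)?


ReLU(x) = max(0, x) for each element:
ReLU(2.7) = 2.7
ReLU(4.5) = 4.5
ReLU(8.1) = 8.1
ReLU(4.8) = 4.8
ReLU(8.2) = 8.2
ReLU(-4.7) = 0
ReLU(3.1) = 3.1
Active neurons (>0): 6

6


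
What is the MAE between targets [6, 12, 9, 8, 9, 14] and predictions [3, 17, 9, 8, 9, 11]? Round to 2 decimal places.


Absolute errors: [3, 5, 0, 0, 0, 3]
Sum of absolute errors = 11
MAE = 11 / 6 = 1.83

1.83


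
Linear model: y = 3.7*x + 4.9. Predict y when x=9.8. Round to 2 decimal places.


y = 3.7 * 9.8 + (4.9)
= 36.26 + (4.9)
= 41.16

41.16


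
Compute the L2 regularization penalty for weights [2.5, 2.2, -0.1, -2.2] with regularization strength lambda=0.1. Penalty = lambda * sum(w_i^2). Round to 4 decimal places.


Squaring each weight:
2.5^2 = 6.25
2.2^2 = 4.84
(-0.1)^2 = 0.01
(-2.2)^2 = 4.84
Sum of squares = 15.94
Penalty = 0.1 * 15.94 = 1.5940

1.5940


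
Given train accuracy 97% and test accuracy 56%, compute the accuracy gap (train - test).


Gap = train_accuracy - test_accuracy
= 97 - 56
= 41%
This large gap strongly indicates overfitting.

41


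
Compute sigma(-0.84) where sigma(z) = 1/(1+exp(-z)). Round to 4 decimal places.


sigmoid(z) = 1 / (1 + exp(-z))
exp(-(-0.84)) = exp(0.84) = 2.3164
1 + 2.3164 = 3.3164
1 / 3.3164 = 0.3015

0.3015


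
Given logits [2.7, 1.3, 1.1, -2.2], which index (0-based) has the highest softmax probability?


Softmax is a monotonic transformation, so it preserves the argmax.
We need to find the index of the maximum logit.
Index 0: 2.7
Index 1: 1.3
Index 2: 1.1
Index 3: -2.2
Maximum logit = 2.7 at index 0

0


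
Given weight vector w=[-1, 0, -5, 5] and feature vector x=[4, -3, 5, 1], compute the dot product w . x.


Element-wise products:
-1 * 4 = -4
0 * -3 = 0
-5 * 5 = -25
5 * 1 = 5
Sum = -4 + 0 + -25 + 5
= -24

-24


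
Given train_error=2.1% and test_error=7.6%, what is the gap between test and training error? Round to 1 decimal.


Generalization gap = test_error - train_error
= 7.6 - 2.1
= 5.5%
A moderate gap.

5.5


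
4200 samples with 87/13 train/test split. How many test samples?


Train samples = 4200 * 87% = 3654
Test samples = 4200 - 3654
= 546

546


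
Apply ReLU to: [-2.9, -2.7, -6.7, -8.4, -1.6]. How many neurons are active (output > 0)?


ReLU(x) = max(0, x) for each element:
ReLU(-2.9) = 0
ReLU(-2.7) = 0
ReLU(-6.7) = 0
ReLU(-8.4) = 0
ReLU(-1.6) = 0
Active neurons (>0): 0

0


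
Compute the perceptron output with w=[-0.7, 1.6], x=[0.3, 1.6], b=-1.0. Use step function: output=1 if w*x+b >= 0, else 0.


z = w . x + b
= -0.7*0.3 + 1.6*1.6 + -1.0
= -0.21 + 2.56 + -1.0
= 2.35 + -1.0
= 1.35
Since z = 1.35 >= 0, output = 1

1


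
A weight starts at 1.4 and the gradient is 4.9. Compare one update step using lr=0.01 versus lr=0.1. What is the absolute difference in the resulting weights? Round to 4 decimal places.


With lr=0.01: w_new = 1.4 - 0.01 * 4.9 = 1.351
With lr=0.1: w_new = 1.4 - 0.1 * 4.9 = 0.91
Absolute difference = |1.351 - 0.91|
= 0.4410

0.4410


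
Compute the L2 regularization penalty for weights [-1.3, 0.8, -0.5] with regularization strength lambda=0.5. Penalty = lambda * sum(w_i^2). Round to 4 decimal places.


Squaring each weight:
(-1.3)^2 = 1.69
0.8^2 = 0.64
(-0.5)^2 = 0.25
Sum of squares = 2.58
Penalty = 0.5 * 2.58 = 1.2900

1.2900


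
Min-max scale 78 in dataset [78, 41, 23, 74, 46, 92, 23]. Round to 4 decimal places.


Min = 23, Max = 92
Range = 92 - 23 = 69
Scaled = (x - min) / (max - min)
= (78 - 23) / 69
= 55 / 69
= 0.7971

0.7971


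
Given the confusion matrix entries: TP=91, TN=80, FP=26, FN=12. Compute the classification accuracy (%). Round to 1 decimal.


Accuracy = (TP + TN) / (TP + TN + FP + FN) * 100
= (91 + 80) / (91 + 80 + 26 + 12)
= 171 / 209
= 0.8182
= 81.8%

81.8


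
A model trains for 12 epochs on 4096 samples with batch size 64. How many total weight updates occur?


Iterations per epoch = 4096 / 64 = 64
Total updates = iterations_per_epoch * epochs
= 64 * 12
= 768

768


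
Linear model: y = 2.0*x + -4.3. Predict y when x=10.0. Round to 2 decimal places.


y = 2.0 * 10.0 + (-4.3)
= 20.0 + (-4.3)
= 15.70

15.70


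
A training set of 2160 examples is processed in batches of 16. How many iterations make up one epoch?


Iterations per epoch = dataset_size / batch_size
= 2160 / 16
= 135

135


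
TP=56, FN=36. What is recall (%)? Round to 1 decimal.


Recall = TP / (TP + FN) * 100
= 56 / (56 + 36)
= 56 / 92
= 0.6087
= 60.9%

60.9


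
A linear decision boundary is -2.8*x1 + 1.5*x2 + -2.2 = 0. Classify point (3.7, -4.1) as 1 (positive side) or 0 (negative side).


Compute -2.8 * 3.7 + 1.5 * -4.1 + -2.2
= -10.36 + -6.15 + -2.2
= -18.71
Since -18.71 < 0, the point is on the negative side.

0


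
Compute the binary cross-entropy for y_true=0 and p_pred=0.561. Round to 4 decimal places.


For y=0: Loss = -log(1-p)
= -log(1 - 0.561)
= -log(0.439)
= -(-0.8233)
= 0.8233

0.8233


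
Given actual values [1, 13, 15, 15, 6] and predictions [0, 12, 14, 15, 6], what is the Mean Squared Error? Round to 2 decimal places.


Differences: [1, 1, 1, 0, 0]
Squared errors: [1, 1, 1, 0, 0]
Sum of squared errors = 3
MSE = 3 / 5 = 0.60

0.60


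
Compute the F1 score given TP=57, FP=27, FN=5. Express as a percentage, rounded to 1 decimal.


Precision = TP / (TP + FP) = 57 / 84 = 0.6786
Recall = TP / (TP + FN) = 57 / 62 = 0.9194
F1 = 2 * P * R / (P + R)
= 2 * 0.6786 * 0.9194 / (0.6786 + 0.9194)
= 1.2477 / 1.5979
= 0.7808
As percentage: 78.1%

78.1


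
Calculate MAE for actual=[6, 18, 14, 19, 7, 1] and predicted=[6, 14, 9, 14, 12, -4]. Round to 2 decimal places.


Absolute errors: [0, 4, 5, 5, 5, 5]
Sum of absolute errors = 24
MAE = 24 / 6 = 4.00

4.00


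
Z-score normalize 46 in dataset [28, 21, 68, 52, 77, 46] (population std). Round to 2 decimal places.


Mean = (28 + 21 + 68 + 52 + 77 + 46) / 6 = 48.6667
Variance = sum((x_i - mean)^2) / n = 397.8889
Std = sqrt(397.8889) = 19.9472
Z = (x - mean) / std
= (46 - 48.6667) / 19.9472
= -2.6667 / 19.9472
= -0.13

-0.13


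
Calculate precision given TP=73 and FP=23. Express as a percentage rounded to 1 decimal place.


Precision = TP / (TP + FP) * 100
= 73 / (73 + 23)
= 73 / 96
= 0.7604
= 76.0%

76.0


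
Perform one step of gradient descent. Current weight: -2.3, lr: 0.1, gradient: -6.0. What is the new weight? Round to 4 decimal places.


w_new = w_old - lr * gradient
= -2.3 - 0.1 * -6.0
= -2.3 - (-0.6)
= -1.7000

-1.7000


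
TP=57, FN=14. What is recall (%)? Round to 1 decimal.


Recall = TP / (TP + FN) * 100
= 57 / (57 + 14)
= 57 / 71
= 0.8028
= 80.3%

80.3


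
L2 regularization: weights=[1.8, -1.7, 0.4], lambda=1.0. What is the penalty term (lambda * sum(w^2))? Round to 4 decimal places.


Squaring each weight:
1.8^2 = 3.24
(-1.7)^2 = 2.89
0.4^2 = 0.16
Sum of squares = 6.29
Penalty = 1.0 * 6.29 = 6.2900

6.2900


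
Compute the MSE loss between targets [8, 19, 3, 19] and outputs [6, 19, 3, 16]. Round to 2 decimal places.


Differences: [2, 0, 0, 3]
Squared errors: [4, 0, 0, 9]
Sum of squared errors = 13
MSE = 13 / 4 = 3.25

3.25


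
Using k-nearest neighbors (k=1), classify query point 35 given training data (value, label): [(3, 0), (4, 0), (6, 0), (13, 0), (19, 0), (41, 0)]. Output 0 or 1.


Distances from query 35:
Point 41 (class 0): distance = 6
K=1 nearest neighbors: classes = [0]
Votes for class 1: 0 / 1
Majority vote => class 0

0


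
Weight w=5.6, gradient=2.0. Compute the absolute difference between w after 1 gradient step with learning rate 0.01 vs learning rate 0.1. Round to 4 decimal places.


With lr=0.01: w_new = 5.6 - 0.01 * 2.0 = 5.58
With lr=0.1: w_new = 5.6 - 0.1 * 2.0 = 5.4
Absolute difference = |5.58 - 5.4|
= 0.1800

0.1800


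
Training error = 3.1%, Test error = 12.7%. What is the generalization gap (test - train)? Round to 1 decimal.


Generalization gap = test_error - train_error
= 12.7 - 3.1
= 9.6%
A moderate gap.

9.6


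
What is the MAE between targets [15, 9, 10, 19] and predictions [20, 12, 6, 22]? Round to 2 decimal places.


Absolute errors: [5, 3, 4, 3]
Sum of absolute errors = 15
MAE = 15 / 4 = 3.75

3.75


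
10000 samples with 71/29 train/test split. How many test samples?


Train samples = 10000 * 71% = 7100
Test samples = 10000 - 7100
= 2900

2900


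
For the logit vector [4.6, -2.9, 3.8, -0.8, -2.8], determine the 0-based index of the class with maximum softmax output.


Softmax is a monotonic transformation, so it preserves the argmax.
We need to find the index of the maximum logit.
Index 0: 4.6
Index 1: -2.9
Index 2: 3.8
Index 3: -0.8
Index 4: -2.8
Maximum logit = 4.6 at index 0

0


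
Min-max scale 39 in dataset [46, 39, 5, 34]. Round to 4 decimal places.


Min = 5, Max = 46
Range = 46 - 5 = 41
Scaled = (x - min) / (max - min)
= (39 - 5) / 41
= 34 / 41
= 0.8293

0.8293


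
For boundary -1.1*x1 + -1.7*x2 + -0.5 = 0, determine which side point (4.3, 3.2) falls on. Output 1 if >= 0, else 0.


Compute -1.1 * 4.3 + -1.7 * 3.2 + -0.5
= -4.73 + -5.44 + -0.5
= -10.67
Since -10.67 < 0, the point is on the negative side.

0


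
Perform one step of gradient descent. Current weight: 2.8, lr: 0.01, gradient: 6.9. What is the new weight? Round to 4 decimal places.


w_new = w_old - lr * gradient
= 2.8 - 0.01 * 6.9
= 2.8 - (0.069)
= 2.7310

2.7310


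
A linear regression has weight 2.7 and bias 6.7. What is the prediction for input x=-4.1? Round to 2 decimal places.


y = 2.7 * -4.1 + (6.7)
= -11.07 + (6.7)
= -4.37

-4.37


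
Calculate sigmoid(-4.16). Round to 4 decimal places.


sigmoid(z) = 1 / (1 + exp(-z))
exp(-(-4.16)) = exp(4.16) = 64.0715
1 + 64.0715 = 65.0715
1 / 65.0715 = 0.0154

0.0154


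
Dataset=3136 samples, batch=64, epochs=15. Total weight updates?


Iterations per epoch = 3136 / 64 = 49
Total updates = iterations_per_epoch * epochs
= 49 * 15
= 735

735


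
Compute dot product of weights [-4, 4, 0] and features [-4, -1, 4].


Element-wise products:
-4 * -4 = 16
4 * -1 = -4
0 * 4 = 0
Sum = 16 + -4 + 0
= 12

12


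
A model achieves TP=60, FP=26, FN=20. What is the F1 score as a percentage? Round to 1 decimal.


Precision = TP / (TP + FP) = 60 / 86 = 0.6977
Recall = TP / (TP + FN) = 60 / 80 = 0.75
F1 = 2 * P * R / (P + R)
= 2 * 0.6977 * 0.75 / (0.6977 + 0.75)
= 1.0465 / 1.4477
= 0.7229
As percentage: 72.3%

72.3


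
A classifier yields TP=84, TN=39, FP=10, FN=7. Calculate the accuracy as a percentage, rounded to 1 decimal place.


Accuracy = (TP + TN) / (TP + TN + FP + FN) * 100
= (84 + 39) / (84 + 39 + 10 + 7)
= 123 / 140
= 0.8786
= 87.9%

87.9


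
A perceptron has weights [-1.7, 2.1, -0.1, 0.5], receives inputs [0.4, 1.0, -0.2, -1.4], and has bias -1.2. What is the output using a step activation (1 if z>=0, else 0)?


z = w . x + b
= -1.7*0.4 + 2.1*1.0 + -0.1*-0.2 + 0.5*-1.4 + -1.2
= -0.68 + 2.1 + 0.02 + -0.7 + -1.2
= 0.74 + -1.2
= -0.46
Since z = -0.46 < 0, output = 0

0


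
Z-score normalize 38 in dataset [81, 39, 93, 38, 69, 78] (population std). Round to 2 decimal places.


Mean = (81 + 39 + 93 + 38 + 69 + 78) / 6 = 66.3333
Variance = sum((x_i - mean)^2) / n = 436.5556
Std = sqrt(436.5556) = 20.8939
Z = (x - mean) / std
= (38 - 66.3333) / 20.8939
= -28.3333 / 20.8939
= -1.36

-1.36


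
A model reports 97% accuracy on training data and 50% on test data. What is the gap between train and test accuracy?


Gap = train_accuracy - test_accuracy
= 97 - 50
= 47%
This large gap strongly indicates overfitting.

47


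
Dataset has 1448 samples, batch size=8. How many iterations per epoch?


Iterations per epoch = dataset_size / batch_size
= 1448 / 8
= 181

181


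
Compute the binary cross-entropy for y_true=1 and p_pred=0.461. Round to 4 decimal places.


For y=1: Loss = -log(p)
= -log(0.461)
= -(-0.7744)
= 0.7744

0.7744


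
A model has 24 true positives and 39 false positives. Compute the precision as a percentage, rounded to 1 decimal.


Precision = TP / (TP + FP) * 100
= 24 / (24 + 39)
= 24 / 63
= 0.381
= 38.1%

38.1


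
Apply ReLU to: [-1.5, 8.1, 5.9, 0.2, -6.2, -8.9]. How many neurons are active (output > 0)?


ReLU(x) = max(0, x) for each element:
ReLU(-1.5) = 0
ReLU(8.1) = 8.1
ReLU(5.9) = 5.9
ReLU(0.2) = 0.2
ReLU(-6.2) = 0
ReLU(-8.9) = 0
Active neurons (>0): 3

3


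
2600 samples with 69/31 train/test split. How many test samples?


Train samples = 2600 * 69% = 1794
Test samples = 2600 - 1794
= 806

806


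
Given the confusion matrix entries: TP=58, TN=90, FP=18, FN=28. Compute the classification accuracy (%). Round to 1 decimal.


Accuracy = (TP + TN) / (TP + TN + FP + FN) * 100
= (58 + 90) / (58 + 90 + 18 + 28)
= 148 / 194
= 0.7629
= 76.3%

76.3


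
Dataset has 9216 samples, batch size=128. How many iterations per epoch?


Iterations per epoch = dataset_size / batch_size
= 9216 / 128
= 72

72


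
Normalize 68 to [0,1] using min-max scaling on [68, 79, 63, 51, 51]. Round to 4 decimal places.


Min = 51, Max = 79
Range = 79 - 51 = 28
Scaled = (x - min) / (max - min)
= (68 - 51) / 28
= 17 / 28
= 0.6071

0.6071


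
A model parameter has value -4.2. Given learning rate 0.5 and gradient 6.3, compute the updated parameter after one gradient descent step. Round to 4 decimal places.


w_new = w_old - lr * gradient
= -4.2 - 0.5 * 6.3
= -4.2 - (3.15)
= -7.3500

-7.3500


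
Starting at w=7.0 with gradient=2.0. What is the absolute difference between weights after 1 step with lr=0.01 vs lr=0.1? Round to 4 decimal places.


With lr=0.01: w_new = 7.0 - 0.01 * 2.0 = 6.98
With lr=0.1: w_new = 7.0 - 0.1 * 2.0 = 6.8
Absolute difference = |6.98 - 6.8|
= 0.1800

0.1800


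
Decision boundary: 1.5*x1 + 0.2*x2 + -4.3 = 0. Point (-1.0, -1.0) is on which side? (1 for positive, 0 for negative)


Compute 1.5 * -1.0 + 0.2 * -1.0 + -4.3
= -1.5 + -0.2 + -4.3
= -6.0
Since -6.0 < 0, the point is on the negative side.

0


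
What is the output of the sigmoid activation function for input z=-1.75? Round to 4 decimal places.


sigmoid(z) = 1 / (1 + exp(-z))
exp(-(-1.75)) = exp(1.75) = 5.7546
1 + 5.7546 = 6.7546
1 / 6.7546 = 0.1480

0.1480


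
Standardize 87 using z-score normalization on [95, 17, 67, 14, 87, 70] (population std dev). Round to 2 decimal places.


Mean = (95 + 17 + 67 + 14 + 87 + 70) / 6 = 58.3333
Variance = sum((x_i - mean)^2) / n = 1008.5556
Std = sqrt(1008.5556) = 31.7578
Z = (x - mean) / std
= (87 - 58.3333) / 31.7578
= 28.6667 / 31.7578
= 0.90

0.90


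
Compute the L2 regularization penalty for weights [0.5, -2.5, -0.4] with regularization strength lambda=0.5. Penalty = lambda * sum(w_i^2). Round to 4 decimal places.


Squaring each weight:
0.5^2 = 0.25
(-2.5)^2 = 6.25
(-0.4)^2 = 0.16
Sum of squares = 6.66
Penalty = 0.5 * 6.66 = 3.3300

3.3300


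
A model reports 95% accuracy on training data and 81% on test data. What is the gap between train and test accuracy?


Gap = train_accuracy - test_accuracy
= 95 - 81
= 14%
This gap suggests the model is overfitting.

14


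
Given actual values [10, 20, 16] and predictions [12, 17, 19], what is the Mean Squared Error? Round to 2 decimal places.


Differences: [-2, 3, -3]
Squared errors: [4, 9, 9]
Sum of squared errors = 22
MSE = 22 / 3 = 7.33

7.33


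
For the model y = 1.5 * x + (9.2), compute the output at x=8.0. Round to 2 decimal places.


y = 1.5 * 8.0 + (9.2)
= 12.0 + (9.2)
= 21.20

21.20


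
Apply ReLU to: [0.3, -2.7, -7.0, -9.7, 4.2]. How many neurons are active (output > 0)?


ReLU(x) = max(0, x) for each element:
ReLU(0.3) = 0.3
ReLU(-2.7) = 0
ReLU(-7.0) = 0
ReLU(-9.7) = 0
ReLU(4.2) = 4.2
Active neurons (>0): 2

2


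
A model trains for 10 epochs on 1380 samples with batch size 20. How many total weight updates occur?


Iterations per epoch = 1380 / 20 = 69
Total updates = iterations_per_epoch * epochs
= 69 * 10
= 690

690


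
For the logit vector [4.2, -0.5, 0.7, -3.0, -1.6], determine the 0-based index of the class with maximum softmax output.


Softmax is a monotonic transformation, so it preserves the argmax.
We need to find the index of the maximum logit.
Index 0: 4.2
Index 1: -0.5
Index 2: 0.7
Index 3: -3.0
Index 4: -1.6
Maximum logit = 4.2 at index 0

0


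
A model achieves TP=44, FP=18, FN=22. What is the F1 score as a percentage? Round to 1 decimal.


Precision = TP / (TP + FP) = 44 / 62 = 0.7097
Recall = TP / (TP + FN) = 44 / 66 = 0.6667
F1 = 2 * P * R / (P + R)
= 2 * 0.7097 * 0.6667 / (0.7097 + 0.6667)
= 0.9462 / 1.3763
= 0.6875
As percentage: 68.8%

68.8


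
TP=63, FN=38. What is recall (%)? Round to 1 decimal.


Recall = TP / (TP + FN) * 100
= 63 / (63 + 38)
= 63 / 101
= 0.6238
= 62.4%

62.4


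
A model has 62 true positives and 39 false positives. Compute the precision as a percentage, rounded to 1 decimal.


Precision = TP / (TP + FP) * 100
= 62 / (62 + 39)
= 62 / 101
= 0.6139
= 61.4%

61.4


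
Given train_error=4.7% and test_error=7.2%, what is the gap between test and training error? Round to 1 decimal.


Generalization gap = test_error - train_error
= 7.2 - 4.7
= 2.5%
A moderate gap.

2.5


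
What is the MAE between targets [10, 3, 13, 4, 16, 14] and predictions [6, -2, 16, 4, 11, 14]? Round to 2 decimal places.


Absolute errors: [4, 5, 3, 0, 5, 0]
Sum of absolute errors = 17
MAE = 17 / 6 = 2.83

2.83


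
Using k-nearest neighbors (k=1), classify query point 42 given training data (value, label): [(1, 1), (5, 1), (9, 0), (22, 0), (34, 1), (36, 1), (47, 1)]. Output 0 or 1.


Distances from query 42:
Point 47 (class 1): distance = 5
K=1 nearest neighbors: classes = [1]
Votes for class 1: 1 / 1
Majority vote => class 1

1


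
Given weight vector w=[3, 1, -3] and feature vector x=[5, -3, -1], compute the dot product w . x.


Element-wise products:
3 * 5 = 15
1 * -3 = -3
-3 * -1 = 3
Sum = 15 + -3 + 3
= 15

15


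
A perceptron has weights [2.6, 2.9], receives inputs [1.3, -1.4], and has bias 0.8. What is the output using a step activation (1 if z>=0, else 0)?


z = w . x + b
= 2.6*1.3 + 2.9*-1.4 + 0.8
= 3.38 + -4.06 + 0.8
= -0.68 + 0.8
= 0.12
Since z = 0.12 >= 0, output = 1

1


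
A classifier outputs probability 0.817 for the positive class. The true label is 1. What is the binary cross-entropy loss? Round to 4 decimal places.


For y=1: Loss = -log(p)
= -log(0.817)
= -(-0.2021)
= 0.2021

0.2021


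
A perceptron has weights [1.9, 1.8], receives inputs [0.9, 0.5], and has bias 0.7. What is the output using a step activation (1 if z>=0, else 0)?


z = w . x + b
= 1.9*0.9 + 1.8*0.5 + 0.7
= 1.71 + 0.9 + 0.7
= 2.61 + 0.7
= 3.31
Since z = 3.31 >= 0, output = 1

1


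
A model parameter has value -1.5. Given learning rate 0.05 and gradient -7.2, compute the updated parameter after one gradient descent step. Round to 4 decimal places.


w_new = w_old - lr * gradient
= -1.5 - 0.05 * -7.2
= -1.5 - (-0.36)
= -1.1400

-1.1400


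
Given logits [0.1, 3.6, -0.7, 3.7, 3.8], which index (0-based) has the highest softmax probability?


Softmax is a monotonic transformation, so it preserves the argmax.
We need to find the index of the maximum logit.
Index 0: 0.1
Index 1: 3.6
Index 2: -0.7
Index 3: 3.7
Index 4: 3.8
Maximum logit = 3.8 at index 4

4


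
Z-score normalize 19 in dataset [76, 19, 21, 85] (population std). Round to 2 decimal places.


Mean = (76 + 19 + 21 + 85) / 4 = 50.25
Variance = sum((x_i - mean)^2) / n = 925.6875
Std = sqrt(925.6875) = 30.4251
Z = (x - mean) / std
= (19 - 50.25) / 30.4251
= -31.25 / 30.4251
= -1.03

-1.03


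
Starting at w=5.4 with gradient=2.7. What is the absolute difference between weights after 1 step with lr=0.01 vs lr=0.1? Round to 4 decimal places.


With lr=0.01: w_new = 5.4 - 0.01 * 2.7 = 5.373
With lr=0.1: w_new = 5.4 - 0.1 * 2.7 = 5.13
Absolute difference = |5.373 - 5.13|
= 0.2430

0.2430


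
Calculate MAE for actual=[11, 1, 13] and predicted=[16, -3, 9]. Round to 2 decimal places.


Absolute errors: [5, 4, 4]
Sum of absolute errors = 13
MAE = 13 / 3 = 4.33

4.33


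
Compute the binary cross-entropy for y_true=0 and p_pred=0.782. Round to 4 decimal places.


For y=0: Loss = -log(1-p)
= -log(1 - 0.782)
= -log(0.218)
= -(-1.5233)
= 1.5233

1.5233


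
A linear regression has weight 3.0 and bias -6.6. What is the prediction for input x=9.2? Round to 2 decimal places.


y = 3.0 * 9.2 + (-6.6)
= 27.6 + (-6.6)
= 21.00

21.00


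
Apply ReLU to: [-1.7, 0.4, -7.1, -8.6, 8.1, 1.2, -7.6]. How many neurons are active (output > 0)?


ReLU(x) = max(0, x) for each element:
ReLU(-1.7) = 0
ReLU(0.4) = 0.4
ReLU(-7.1) = 0
ReLU(-8.6) = 0
ReLU(8.1) = 8.1
ReLU(1.2) = 1.2
ReLU(-7.6) = 0
Active neurons (>0): 3

3


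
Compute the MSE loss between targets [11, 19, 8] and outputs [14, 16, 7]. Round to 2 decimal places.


Differences: [-3, 3, 1]
Squared errors: [9, 9, 1]
Sum of squared errors = 19
MSE = 19 / 3 = 6.33

6.33


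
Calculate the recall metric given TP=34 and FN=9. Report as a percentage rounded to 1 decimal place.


Recall = TP / (TP + FN) * 100
= 34 / (34 + 9)
= 34 / 43
= 0.7907
= 79.1%

79.1


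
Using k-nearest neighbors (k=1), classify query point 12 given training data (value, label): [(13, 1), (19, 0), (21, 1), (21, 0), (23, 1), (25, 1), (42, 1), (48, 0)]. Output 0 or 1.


Distances from query 12:
Point 13 (class 1): distance = 1
K=1 nearest neighbors: classes = [1]
Votes for class 1: 1 / 1
Majority vote => class 1

1


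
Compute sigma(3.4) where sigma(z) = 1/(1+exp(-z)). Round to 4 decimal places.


sigmoid(z) = 1 / (1 + exp(-z))
exp(-(3.4)) = exp(-3.4) = 0.0334
1 + 0.0334 = 1.0334
1 / 1.0334 = 0.9677

0.9677


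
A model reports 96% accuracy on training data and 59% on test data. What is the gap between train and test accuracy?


Gap = train_accuracy - test_accuracy
= 96 - 59
= 37%
This large gap strongly indicates overfitting.

37


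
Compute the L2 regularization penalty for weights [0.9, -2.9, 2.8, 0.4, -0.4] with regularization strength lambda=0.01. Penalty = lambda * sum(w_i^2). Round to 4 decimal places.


Squaring each weight:
0.9^2 = 0.81
(-2.9)^2 = 8.41
2.8^2 = 7.84
0.4^2 = 0.16
(-0.4)^2 = 0.16
Sum of squares = 17.38
Penalty = 0.01 * 17.38 = 0.1738

0.1738


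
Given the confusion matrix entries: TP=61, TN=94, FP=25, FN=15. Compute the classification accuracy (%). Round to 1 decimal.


Accuracy = (TP + TN) / (TP + TN + FP + FN) * 100
= (61 + 94) / (61 + 94 + 25 + 15)
= 155 / 195
= 0.7949
= 79.5%

79.5


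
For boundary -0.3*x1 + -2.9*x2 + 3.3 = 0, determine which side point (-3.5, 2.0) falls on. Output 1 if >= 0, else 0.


Compute -0.3 * -3.5 + -2.9 * 2.0 + 3.3
= 1.05 + -5.8 + 3.3
= -1.45
Since -1.45 < 0, the point is on the negative side.

0


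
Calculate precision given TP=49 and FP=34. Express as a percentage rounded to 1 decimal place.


Precision = TP / (TP + FP) * 100
= 49 / (49 + 34)
= 49 / 83
= 0.5904
= 59.0%

59.0


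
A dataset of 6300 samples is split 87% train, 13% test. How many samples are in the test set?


Train samples = 6300 * 87% = 5481
Test samples = 6300 - 5481
= 819

819


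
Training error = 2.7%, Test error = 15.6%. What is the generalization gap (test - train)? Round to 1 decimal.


Generalization gap = test_error - train_error
= 15.6 - 2.7
= 12.9%
A large gap suggests overfitting.

12.9


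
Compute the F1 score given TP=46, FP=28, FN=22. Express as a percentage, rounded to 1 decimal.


Precision = TP / (TP + FP) = 46 / 74 = 0.6216
Recall = TP / (TP + FN) = 46 / 68 = 0.6765
F1 = 2 * P * R / (P + R)
= 2 * 0.6216 * 0.6765 / (0.6216 + 0.6765)
= 0.841 / 1.2981
= 0.6479
As percentage: 64.8%

64.8


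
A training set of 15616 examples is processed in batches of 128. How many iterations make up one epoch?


Iterations per epoch = dataset_size / batch_size
= 15616 / 128
= 122

122


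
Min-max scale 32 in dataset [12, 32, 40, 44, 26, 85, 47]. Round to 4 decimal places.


Min = 12, Max = 85
Range = 85 - 12 = 73
Scaled = (x - min) / (max - min)
= (32 - 12) / 73
= 20 / 73
= 0.2740

0.2740


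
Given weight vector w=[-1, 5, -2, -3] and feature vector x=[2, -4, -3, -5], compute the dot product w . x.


Element-wise products:
-1 * 2 = -2
5 * -4 = -20
-2 * -3 = 6
-3 * -5 = 15
Sum = -2 + -20 + 6 + 15
= -1

-1


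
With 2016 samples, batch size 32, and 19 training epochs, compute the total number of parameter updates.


Iterations per epoch = 2016 / 32 = 63
Total updates = iterations_per_epoch * epochs
= 63 * 19
= 1197

1197


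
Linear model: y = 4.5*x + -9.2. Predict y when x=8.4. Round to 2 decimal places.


y = 4.5 * 8.4 + (-9.2)
= 37.8 + (-9.2)
= 28.60

28.60


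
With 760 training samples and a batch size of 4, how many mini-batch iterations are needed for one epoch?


Iterations per epoch = dataset_size / batch_size
= 760 / 4
= 190

190


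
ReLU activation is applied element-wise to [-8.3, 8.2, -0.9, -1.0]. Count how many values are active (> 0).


ReLU(x) = max(0, x) for each element:
ReLU(-8.3) = 0
ReLU(8.2) = 8.2
ReLU(-0.9) = 0
ReLU(-1.0) = 0
Active neurons (>0): 1

1


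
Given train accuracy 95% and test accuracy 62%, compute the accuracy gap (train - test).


Gap = train_accuracy - test_accuracy
= 95 - 62
= 33%
This large gap strongly indicates overfitting.

33


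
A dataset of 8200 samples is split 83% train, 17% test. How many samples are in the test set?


Train samples = 8200 * 83% = 6806
Test samples = 8200 - 6806
= 1394

1394


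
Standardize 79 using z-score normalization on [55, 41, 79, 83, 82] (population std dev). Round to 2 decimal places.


Mean = (55 + 41 + 79 + 83 + 82) / 5 = 68.0
Variance = sum((x_i - mean)^2) / n = 288.0
Std = sqrt(288.0) = 16.9706
Z = (x - mean) / std
= (79 - 68.0) / 16.9706
= 11.0 / 16.9706
= 0.65

0.65


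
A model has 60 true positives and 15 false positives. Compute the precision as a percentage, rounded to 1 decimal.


Precision = TP / (TP + FP) * 100
= 60 / (60 + 15)
= 60 / 75
= 0.8
= 80.0%

80.0


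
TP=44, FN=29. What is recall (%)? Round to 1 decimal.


Recall = TP / (TP + FN) * 100
= 44 / (44 + 29)
= 44 / 73
= 0.6027
= 60.3%

60.3


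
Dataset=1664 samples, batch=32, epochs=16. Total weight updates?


Iterations per epoch = 1664 / 32 = 52
Total updates = iterations_per_epoch * epochs
= 52 * 16
= 832

832


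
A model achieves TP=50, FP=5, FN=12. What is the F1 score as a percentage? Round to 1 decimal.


Precision = TP / (TP + FP) = 50 / 55 = 0.9091
Recall = TP / (TP + FN) = 50 / 62 = 0.8065
F1 = 2 * P * R / (P + R)
= 2 * 0.9091 * 0.8065 / (0.9091 + 0.8065)
= 1.4663 / 1.7155
= 0.8547
As percentage: 85.5%

85.5


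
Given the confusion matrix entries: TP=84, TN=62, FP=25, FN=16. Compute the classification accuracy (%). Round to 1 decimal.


Accuracy = (TP + TN) / (TP + TN + FP + FN) * 100
= (84 + 62) / (84 + 62 + 25 + 16)
= 146 / 187
= 0.7807
= 78.1%

78.1


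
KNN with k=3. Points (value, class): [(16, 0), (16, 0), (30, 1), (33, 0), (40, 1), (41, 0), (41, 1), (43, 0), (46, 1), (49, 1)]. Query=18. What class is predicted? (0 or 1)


Distances from query 18:
Point 16 (class 0): distance = 2
Point 16 (class 0): distance = 2
Point 30 (class 1): distance = 12
K=3 nearest neighbors: classes = [0, 0, 1]
Votes for class 1: 1 / 3
Majority vote => class 0

0


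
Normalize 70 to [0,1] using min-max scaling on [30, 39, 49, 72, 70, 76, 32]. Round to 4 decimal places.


Min = 30, Max = 76
Range = 76 - 30 = 46
Scaled = (x - min) / (max - min)
= (70 - 30) / 46
= 40 / 46
= 0.8696

0.8696


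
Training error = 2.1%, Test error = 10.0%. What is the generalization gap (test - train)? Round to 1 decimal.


Generalization gap = test_error - train_error
= 10.0 - 2.1
= 7.9%
A moderate gap.

7.9


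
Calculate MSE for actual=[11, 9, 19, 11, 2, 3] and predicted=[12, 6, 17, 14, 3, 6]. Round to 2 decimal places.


Differences: [-1, 3, 2, -3, -1, -3]
Squared errors: [1, 9, 4, 9, 1, 9]
Sum of squared errors = 33
MSE = 33 / 6 = 5.50

5.50


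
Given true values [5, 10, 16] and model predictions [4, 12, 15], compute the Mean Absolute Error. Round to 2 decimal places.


Absolute errors: [1, 2, 1]
Sum of absolute errors = 4
MAE = 4 / 3 = 1.33

1.33


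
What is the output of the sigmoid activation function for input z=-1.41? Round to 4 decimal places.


sigmoid(z) = 1 / (1 + exp(-z))
exp(-(-1.41)) = exp(1.41) = 4.096
1 + 4.096 = 5.096
1 / 5.096 = 0.1962

0.1962


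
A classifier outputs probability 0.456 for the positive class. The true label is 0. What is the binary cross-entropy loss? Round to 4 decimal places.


For y=0: Loss = -log(1-p)
= -log(1 - 0.456)
= -log(0.544)
= -(-0.6088)
= 0.6088

0.6088


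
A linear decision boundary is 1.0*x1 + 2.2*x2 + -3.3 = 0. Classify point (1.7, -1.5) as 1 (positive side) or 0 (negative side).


Compute 1.0 * 1.7 + 2.2 * -1.5 + -3.3
= 1.7 + -3.3 + -3.3
= -4.9
Since -4.9 < 0, the point is on the negative side.

0


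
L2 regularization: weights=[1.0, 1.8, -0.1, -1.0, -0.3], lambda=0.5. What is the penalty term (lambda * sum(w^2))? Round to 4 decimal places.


Squaring each weight:
1.0^2 = 1.0
1.8^2 = 3.24
(-0.1)^2 = 0.01
(-1.0)^2 = 1.0
(-0.3)^2 = 0.09
Sum of squares = 5.34
Penalty = 0.5 * 5.34 = 2.6700

2.6700


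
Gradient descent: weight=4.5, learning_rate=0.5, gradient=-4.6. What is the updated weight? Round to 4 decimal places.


w_new = w_old - lr * gradient
= 4.5 - 0.5 * -4.6
= 4.5 - (-2.3)
= 6.8000

6.8000


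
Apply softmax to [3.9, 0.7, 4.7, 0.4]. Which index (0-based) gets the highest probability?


Softmax is a monotonic transformation, so it preserves the argmax.
We need to find the index of the maximum logit.
Index 0: 3.9
Index 1: 0.7
Index 2: 4.7
Index 3: 0.4
Maximum logit = 4.7 at index 2

2


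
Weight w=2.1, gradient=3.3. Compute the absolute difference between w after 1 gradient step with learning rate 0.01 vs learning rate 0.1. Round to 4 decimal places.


With lr=0.01: w_new = 2.1 - 0.01 * 3.3 = 2.067
With lr=0.1: w_new = 2.1 - 0.1 * 3.3 = 1.77
Absolute difference = |2.067 - 1.77|
= 0.2970

0.2970


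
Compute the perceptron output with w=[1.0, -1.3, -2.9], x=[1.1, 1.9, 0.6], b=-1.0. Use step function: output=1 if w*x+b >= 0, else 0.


z = w . x + b
= 1.0*1.1 + -1.3*1.9 + -2.9*0.6 + -1.0
= 1.1 + -2.47 + -1.74 + -1.0
= -3.11 + -1.0
= -4.11
Since z = -4.11 < 0, output = 0

0


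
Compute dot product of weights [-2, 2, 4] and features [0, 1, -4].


Element-wise products:
-2 * 0 = 0
2 * 1 = 2
4 * -4 = -16
Sum = 0 + 2 + -16
= -14

-14


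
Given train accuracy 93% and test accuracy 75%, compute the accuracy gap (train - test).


Gap = train_accuracy - test_accuracy
= 93 - 75
= 18%
This gap suggests the model is overfitting.

18
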